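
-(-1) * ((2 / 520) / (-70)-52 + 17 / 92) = -21689873 / 418600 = -51.82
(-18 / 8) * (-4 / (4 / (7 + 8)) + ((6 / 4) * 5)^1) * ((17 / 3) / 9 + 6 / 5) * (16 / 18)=247 / 9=27.44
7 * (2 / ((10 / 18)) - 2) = 56 / 5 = 11.20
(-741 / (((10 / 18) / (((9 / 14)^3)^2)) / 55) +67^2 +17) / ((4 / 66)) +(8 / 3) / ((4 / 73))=-498532594685 / 45177216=-11035.04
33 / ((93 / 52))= 572 / 31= 18.45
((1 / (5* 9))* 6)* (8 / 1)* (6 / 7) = 32 / 35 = 0.91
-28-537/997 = -28453/997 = -28.54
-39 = -39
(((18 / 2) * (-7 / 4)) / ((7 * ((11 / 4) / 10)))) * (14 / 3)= -420 / 11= -38.18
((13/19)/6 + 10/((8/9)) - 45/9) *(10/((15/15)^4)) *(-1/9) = -7.07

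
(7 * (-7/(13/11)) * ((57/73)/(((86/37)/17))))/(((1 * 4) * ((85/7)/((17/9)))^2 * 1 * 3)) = -315637861/661073400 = -0.48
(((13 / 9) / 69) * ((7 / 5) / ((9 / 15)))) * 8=728 / 1863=0.39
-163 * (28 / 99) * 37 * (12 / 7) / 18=-162.45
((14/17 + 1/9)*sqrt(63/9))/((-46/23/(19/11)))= -247*sqrt(7)/306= -2.14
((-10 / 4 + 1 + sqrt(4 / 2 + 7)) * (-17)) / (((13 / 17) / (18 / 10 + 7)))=-293.45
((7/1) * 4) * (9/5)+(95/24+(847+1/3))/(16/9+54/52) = 4648317/13180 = 352.68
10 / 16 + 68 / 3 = 559 / 24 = 23.29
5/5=1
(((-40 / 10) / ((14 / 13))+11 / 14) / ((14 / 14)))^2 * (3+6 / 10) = 30.88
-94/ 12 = -47/ 6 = -7.83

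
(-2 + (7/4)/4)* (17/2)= -425/32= -13.28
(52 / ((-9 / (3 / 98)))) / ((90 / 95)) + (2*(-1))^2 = 5045 / 1323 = 3.81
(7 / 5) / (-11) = -0.13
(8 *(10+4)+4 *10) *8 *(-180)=-218880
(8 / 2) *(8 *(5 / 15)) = 32 / 3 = 10.67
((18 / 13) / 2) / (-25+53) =9 / 364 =0.02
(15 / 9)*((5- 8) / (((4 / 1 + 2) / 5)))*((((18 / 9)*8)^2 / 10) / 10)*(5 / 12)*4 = -160 / 9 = -17.78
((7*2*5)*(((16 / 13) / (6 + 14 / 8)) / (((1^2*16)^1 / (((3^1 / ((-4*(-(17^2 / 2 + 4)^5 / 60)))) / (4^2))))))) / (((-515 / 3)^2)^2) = 112 / 3594584289933918470475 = 0.00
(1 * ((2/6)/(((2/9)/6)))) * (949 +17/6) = 17133/2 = 8566.50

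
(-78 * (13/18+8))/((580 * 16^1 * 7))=-2041/194880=-0.01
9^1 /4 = 9 /4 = 2.25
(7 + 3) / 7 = 10 / 7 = 1.43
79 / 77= 1.03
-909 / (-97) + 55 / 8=12607 / 776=16.25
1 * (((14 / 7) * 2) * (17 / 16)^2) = 289 / 64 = 4.52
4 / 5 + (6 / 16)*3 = 77 / 40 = 1.92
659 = 659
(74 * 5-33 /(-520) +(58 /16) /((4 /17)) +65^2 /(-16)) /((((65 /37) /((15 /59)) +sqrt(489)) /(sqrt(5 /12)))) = -551266441 * sqrt(15) /1739737600 +3111385167 * sqrt(815) /22616588800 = 2.70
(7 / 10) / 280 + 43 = 17201 / 400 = 43.00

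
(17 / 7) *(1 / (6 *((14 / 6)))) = 17 / 98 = 0.17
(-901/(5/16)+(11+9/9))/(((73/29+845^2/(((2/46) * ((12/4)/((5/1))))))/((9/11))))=-5620374/65485023835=-0.00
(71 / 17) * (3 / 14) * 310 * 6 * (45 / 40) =891405 / 476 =1872.70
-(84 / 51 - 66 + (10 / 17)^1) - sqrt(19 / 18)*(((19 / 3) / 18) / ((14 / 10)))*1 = 1084 / 17 - 95*sqrt(38) / 2268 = 63.51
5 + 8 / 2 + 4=13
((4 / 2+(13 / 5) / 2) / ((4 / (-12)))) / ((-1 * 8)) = 99 / 80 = 1.24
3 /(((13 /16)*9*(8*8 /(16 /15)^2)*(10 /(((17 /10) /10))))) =136 /1096875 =0.00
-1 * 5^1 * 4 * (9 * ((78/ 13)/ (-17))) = 63.53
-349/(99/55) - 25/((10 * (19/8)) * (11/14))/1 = -367225/1881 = -195.23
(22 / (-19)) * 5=-110 / 19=-5.79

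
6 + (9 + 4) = 19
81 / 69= 27 / 23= 1.17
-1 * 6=-6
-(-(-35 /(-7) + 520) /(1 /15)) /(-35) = -225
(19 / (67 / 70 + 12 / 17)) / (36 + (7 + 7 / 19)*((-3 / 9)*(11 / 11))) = 644385 / 1891924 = 0.34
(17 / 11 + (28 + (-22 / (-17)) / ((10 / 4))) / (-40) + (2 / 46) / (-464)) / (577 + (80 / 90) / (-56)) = 2616437187 / 1813559660000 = 0.00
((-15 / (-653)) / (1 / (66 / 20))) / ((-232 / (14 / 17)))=-693 / 2575432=-0.00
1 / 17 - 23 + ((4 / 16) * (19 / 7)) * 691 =212273 / 476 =445.95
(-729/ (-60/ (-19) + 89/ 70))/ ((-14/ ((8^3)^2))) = 18154782720/ 5891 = 3081782.84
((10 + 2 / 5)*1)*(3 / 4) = 39 / 5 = 7.80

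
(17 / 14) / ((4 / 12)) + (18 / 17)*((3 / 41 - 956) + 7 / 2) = -9804927 / 9758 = -1004.81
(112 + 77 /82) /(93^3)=343 /2442862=0.00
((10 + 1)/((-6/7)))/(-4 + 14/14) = 77/18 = 4.28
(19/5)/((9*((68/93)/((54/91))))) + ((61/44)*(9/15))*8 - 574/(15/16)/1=-308996111/510510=-605.27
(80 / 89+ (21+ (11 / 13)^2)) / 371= 340150 / 5580211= 0.06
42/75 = 14/25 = 0.56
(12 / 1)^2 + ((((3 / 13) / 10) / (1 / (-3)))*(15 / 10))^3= 2530924317 / 17576000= 144.00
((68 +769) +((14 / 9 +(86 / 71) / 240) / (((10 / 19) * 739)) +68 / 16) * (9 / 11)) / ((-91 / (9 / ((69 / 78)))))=-1746327301119 / 18584519800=-93.97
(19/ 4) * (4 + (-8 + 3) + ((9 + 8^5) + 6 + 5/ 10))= 1245735/ 8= 155716.88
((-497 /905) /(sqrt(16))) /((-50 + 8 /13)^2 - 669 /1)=-11999 /154678980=-0.00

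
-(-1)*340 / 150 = 34 / 15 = 2.27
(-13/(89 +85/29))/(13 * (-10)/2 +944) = -377/2343414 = -0.00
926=926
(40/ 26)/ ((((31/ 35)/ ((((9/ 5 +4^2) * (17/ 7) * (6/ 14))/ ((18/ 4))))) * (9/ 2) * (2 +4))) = 60520/ 228501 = 0.26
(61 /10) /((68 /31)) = 1891 /680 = 2.78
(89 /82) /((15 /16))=712 /615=1.16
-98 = -98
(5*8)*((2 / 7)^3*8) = 2560 / 343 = 7.46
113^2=12769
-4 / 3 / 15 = -4 / 45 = -0.09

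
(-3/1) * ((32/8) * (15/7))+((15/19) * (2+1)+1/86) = -266897/11438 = -23.33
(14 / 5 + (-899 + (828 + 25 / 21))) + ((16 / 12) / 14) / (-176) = -206391 / 3080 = -67.01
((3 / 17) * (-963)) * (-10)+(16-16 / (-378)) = 5511754 / 3213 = 1715.45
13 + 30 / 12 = 31 / 2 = 15.50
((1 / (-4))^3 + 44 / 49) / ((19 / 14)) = 2767 / 4256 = 0.65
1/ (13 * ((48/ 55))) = 55/ 624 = 0.09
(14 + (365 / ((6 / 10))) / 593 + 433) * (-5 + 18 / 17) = -53401546 / 30243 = -1765.75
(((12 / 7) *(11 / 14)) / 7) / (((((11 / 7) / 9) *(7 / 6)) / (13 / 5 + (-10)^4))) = 16204212 / 1715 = 9448.52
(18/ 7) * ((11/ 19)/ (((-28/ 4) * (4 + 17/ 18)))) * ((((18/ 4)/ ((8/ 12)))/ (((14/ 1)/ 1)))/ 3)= -8019/ 1160026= -0.01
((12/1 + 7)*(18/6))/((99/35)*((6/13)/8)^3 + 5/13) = 280512960/1895473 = 147.99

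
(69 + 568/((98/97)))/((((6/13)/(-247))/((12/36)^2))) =-99313019/2646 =-37533.26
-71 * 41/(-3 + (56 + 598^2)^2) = -2911/127920675597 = -0.00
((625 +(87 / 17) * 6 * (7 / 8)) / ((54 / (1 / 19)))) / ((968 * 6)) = 2333 / 21326976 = 0.00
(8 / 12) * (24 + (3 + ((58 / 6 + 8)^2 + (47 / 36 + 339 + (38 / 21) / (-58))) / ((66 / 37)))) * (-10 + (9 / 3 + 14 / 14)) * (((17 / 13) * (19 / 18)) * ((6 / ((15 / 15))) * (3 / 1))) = -2266087573 / 58058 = -39031.44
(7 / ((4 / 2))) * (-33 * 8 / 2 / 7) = -66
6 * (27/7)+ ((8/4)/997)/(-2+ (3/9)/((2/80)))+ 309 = 332.14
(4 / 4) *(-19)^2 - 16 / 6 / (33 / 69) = 11729 / 33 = 355.42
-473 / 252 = -1.88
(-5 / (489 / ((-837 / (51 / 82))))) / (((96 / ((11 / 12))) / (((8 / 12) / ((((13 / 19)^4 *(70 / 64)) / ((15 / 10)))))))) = 1822017901 / 3323986302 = 0.55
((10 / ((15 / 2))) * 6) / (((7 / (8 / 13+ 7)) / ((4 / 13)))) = 3168 / 1183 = 2.68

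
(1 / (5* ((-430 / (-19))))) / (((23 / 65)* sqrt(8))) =247* sqrt(2) / 39560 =0.01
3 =3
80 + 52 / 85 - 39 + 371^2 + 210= 11720872 / 85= 137892.61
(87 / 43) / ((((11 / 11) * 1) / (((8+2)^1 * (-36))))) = -31320 / 43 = -728.37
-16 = -16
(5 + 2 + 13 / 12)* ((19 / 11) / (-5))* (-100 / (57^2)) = 485 / 5643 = 0.09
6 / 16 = 3 / 8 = 0.38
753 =753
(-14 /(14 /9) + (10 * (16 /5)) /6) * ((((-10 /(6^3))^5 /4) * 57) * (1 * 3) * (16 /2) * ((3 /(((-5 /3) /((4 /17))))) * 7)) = -914375 /1156415616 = -0.00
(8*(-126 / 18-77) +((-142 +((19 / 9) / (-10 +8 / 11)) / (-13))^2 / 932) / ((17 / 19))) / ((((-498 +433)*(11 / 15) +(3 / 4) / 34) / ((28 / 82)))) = 1461823397748149 / 314852016019203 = 4.64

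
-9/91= -0.10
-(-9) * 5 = 45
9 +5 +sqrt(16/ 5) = 4 * sqrt(5)/ 5 +14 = 15.79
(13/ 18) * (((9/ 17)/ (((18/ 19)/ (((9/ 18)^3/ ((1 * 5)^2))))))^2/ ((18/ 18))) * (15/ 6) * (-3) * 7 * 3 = -32851/ 36992000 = -0.00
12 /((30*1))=2 /5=0.40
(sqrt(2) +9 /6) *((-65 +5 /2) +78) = 31 *sqrt(2) /2 +93 /4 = 45.17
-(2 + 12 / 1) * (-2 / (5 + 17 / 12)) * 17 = 816 / 11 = 74.18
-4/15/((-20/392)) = 392/75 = 5.23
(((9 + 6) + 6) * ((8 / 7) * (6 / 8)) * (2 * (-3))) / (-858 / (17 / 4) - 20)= 459 / 943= 0.49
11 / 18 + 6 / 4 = 19 / 9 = 2.11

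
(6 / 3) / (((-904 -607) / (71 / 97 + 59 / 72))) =-10835 / 5276412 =-0.00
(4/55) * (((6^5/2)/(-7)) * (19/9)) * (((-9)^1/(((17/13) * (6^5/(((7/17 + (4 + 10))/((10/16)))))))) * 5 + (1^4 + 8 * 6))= -66280816/15895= -4169.92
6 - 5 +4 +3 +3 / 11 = 91 / 11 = 8.27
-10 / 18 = -5 / 9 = -0.56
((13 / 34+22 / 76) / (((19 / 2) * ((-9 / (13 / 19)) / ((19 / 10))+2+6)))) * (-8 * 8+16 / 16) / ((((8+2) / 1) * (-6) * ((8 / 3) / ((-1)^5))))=-25389 / 981920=-0.03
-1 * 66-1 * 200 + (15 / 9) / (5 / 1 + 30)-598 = -18143 / 21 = -863.95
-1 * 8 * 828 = -6624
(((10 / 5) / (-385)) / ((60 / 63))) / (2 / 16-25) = 0.00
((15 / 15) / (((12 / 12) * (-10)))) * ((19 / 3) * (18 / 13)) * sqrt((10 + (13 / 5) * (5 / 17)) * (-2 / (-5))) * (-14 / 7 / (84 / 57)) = 1083 * sqrt(31110) / 77350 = 2.47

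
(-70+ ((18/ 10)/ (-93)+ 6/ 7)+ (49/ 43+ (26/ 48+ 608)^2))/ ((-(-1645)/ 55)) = 12379.34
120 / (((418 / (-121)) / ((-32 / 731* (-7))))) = -147840 / 13889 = -10.64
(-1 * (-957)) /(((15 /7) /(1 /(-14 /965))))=-61567 /2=-30783.50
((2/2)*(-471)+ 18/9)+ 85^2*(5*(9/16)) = 317621/16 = 19851.31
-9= -9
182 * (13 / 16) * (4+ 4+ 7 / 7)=10647 / 8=1330.88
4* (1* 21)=84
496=496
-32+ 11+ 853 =832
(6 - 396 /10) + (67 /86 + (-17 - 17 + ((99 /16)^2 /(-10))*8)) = -1340899 /13760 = -97.45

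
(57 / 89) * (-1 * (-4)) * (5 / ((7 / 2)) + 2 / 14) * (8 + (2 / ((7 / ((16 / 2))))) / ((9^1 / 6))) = 38.34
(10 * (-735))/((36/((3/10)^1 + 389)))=-953785/12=-79482.08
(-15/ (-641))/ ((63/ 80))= 400/ 13461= 0.03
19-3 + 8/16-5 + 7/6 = 38/3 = 12.67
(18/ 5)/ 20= 9/ 50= 0.18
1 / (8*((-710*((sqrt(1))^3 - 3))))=1 / 11360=0.00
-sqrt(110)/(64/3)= -0.49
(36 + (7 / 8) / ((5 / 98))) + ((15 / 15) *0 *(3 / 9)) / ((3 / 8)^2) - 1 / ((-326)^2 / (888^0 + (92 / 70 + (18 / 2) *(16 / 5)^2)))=247120778 / 4649575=53.15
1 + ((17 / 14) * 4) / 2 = 24 / 7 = 3.43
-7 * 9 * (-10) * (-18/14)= -810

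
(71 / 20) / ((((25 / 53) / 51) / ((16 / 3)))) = 255884 / 125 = 2047.07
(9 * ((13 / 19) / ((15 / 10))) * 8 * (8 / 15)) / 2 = 832 / 95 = 8.76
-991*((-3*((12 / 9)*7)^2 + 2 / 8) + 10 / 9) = 9274769 / 36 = 257632.47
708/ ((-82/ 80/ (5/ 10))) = -14160/ 41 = -345.37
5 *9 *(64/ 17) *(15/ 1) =43200/ 17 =2541.18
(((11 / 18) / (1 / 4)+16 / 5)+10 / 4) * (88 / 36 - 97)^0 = 733 / 90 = 8.14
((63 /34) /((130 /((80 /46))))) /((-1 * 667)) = -126 /3390361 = -0.00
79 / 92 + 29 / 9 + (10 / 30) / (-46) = 3373 / 828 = 4.07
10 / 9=1.11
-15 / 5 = -3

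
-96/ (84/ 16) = -128/ 7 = -18.29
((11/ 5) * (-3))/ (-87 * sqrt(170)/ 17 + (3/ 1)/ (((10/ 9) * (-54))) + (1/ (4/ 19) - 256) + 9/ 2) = 0.02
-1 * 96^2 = -9216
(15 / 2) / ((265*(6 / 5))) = 5 / 212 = 0.02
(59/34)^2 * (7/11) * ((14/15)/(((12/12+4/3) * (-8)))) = -24367/254320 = -0.10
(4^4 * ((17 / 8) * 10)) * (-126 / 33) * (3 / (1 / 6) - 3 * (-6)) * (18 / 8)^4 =-210804930 / 11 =-19164084.55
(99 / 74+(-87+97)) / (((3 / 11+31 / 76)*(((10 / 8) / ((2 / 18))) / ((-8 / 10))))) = -5611232 / 4736925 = -1.18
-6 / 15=-2 / 5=-0.40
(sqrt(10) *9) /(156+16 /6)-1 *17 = -17+27 *sqrt(10) /476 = -16.82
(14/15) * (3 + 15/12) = 119/30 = 3.97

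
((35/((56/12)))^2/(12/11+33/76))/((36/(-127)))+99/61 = -1598927/12444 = -128.49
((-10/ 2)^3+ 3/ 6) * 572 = -71214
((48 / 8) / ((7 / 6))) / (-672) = -3 / 392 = -0.01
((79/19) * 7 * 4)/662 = 0.18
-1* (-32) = 32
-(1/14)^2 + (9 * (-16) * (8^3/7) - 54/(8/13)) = -520396/49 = -10620.33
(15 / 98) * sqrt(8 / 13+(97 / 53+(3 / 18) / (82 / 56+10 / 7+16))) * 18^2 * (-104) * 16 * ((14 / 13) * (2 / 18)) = -23040 * sqrt(5547292647) / 110929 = -15469.56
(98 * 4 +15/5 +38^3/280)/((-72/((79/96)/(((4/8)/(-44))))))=594.39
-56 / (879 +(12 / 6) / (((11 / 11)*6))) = -84 / 1319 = -0.06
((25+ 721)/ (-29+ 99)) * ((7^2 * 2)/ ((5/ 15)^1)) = 15666/ 5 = 3133.20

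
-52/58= -26/29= -0.90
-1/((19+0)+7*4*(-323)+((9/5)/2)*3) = 10/90223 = 0.00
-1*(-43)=43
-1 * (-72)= 72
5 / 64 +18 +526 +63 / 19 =665631 / 1216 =547.39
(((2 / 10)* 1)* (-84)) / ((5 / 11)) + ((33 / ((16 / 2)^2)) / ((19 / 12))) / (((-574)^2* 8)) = -740387921493 / 20032140800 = -36.96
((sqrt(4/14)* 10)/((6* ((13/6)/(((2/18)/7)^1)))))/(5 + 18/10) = 25* sqrt(14)/97461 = 0.00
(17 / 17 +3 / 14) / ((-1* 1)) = -17 / 14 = -1.21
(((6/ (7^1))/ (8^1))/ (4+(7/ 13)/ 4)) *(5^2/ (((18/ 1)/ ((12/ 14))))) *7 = 65/ 301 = 0.22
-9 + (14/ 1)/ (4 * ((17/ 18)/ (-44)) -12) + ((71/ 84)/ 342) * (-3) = -232952887/ 22915368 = -10.17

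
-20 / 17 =-1.18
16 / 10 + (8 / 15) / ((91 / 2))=440 / 273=1.61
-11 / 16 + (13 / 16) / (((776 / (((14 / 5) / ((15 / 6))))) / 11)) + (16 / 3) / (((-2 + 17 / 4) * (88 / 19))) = -3752453 / 23047200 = -0.16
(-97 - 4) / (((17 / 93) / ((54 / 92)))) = -253611 / 782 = -324.31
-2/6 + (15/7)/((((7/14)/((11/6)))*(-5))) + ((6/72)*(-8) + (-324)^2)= 734814/7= 104973.43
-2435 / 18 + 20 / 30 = -2423 / 18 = -134.61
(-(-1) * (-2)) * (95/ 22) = -95/ 11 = -8.64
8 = 8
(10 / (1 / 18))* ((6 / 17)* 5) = 5400 / 17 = 317.65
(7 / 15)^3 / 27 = 343 / 91125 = 0.00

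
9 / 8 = 1.12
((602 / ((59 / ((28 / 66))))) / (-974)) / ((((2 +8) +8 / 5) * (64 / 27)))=-94815 / 586612928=-0.00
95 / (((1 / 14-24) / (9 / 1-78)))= 18354 / 67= 273.94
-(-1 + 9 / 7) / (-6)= 1 / 21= 0.05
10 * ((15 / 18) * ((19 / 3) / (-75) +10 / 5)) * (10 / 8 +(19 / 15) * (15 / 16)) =5603 / 144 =38.91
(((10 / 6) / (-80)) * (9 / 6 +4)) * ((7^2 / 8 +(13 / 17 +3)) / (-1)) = 14795 / 13056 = 1.13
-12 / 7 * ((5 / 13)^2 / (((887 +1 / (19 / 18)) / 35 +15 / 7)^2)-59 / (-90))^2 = -2786768821612975455280249 / 3780418128833369258726400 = -0.74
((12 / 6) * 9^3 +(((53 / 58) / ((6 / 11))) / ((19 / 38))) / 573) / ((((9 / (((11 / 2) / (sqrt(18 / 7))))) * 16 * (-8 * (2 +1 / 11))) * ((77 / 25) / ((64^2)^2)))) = -654961495654400 * sqrt(14) / 216702297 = -11308793.46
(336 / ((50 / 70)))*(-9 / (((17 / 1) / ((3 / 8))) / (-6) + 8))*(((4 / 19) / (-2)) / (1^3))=95256 / 95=1002.69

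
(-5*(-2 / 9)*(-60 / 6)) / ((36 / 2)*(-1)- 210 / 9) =25 / 93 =0.27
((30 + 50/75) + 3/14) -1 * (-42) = 3061/42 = 72.88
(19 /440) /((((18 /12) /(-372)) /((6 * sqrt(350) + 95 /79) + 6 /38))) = -3534 * sqrt(14) /11-63302 /4345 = -1216.66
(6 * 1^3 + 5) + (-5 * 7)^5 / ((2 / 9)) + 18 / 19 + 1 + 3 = -236348421.55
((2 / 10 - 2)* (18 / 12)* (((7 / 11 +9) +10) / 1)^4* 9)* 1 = -264479053824 / 73205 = -3612855.05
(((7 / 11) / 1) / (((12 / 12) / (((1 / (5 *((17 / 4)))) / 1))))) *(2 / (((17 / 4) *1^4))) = 224 / 15895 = 0.01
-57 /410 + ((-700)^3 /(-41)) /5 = 685999943 /410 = 1673170.59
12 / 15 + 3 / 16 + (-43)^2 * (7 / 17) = 1036783 / 1360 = 762.34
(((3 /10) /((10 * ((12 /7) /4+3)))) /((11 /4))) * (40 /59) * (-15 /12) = -7 /2596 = -0.00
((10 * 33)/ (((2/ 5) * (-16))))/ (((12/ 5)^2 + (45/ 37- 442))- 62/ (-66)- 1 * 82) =0.10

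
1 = 1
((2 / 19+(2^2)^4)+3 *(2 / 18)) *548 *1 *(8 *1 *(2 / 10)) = 224845.36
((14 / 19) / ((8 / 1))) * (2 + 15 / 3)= 49 / 76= 0.64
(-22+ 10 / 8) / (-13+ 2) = 83 / 44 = 1.89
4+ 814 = 818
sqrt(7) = 2.65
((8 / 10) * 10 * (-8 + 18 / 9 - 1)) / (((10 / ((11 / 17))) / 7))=-2156 / 85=-25.36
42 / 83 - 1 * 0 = 42 / 83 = 0.51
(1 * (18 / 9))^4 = 16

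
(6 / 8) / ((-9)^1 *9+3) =-0.01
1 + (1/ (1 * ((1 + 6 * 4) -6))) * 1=20/ 19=1.05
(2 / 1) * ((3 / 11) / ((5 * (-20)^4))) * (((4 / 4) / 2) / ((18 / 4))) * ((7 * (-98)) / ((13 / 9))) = -1029 / 28600000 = -0.00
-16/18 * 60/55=-32/33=-0.97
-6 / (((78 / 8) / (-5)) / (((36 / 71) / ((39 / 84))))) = 40320 / 11999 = 3.36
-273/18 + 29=83/6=13.83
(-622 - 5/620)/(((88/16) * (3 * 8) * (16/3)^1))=-77129/87296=-0.88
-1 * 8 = -8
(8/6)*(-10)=-40/3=-13.33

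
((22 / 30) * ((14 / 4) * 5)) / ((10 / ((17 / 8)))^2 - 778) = -3179 / 187236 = -0.02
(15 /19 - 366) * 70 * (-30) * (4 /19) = 58287600 /361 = 161461.50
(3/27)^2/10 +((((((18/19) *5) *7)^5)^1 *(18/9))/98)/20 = 82027920826099/2005640190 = 40898.62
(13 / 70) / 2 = 13 / 140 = 0.09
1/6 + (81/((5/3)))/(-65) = -1133/1950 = -0.58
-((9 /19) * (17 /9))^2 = -289 /361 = -0.80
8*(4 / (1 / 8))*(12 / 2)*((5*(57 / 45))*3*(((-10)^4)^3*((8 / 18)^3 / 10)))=62259200000000000 / 243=256210699588477.37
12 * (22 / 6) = 44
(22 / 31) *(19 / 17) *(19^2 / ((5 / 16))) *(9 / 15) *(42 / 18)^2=118304032 / 39525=2993.14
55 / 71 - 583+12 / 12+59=-37078 / 71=-522.23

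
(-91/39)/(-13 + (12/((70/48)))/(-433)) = 106085/591909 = 0.18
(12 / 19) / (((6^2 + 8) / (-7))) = -21 / 209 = -0.10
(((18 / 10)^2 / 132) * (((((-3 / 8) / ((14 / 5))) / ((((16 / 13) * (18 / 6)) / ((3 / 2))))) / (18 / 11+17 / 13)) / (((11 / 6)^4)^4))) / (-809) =18856530040608 / 547749039057646255999015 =0.00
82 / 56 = 1.46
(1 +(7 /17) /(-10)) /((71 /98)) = 7987 /6035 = 1.32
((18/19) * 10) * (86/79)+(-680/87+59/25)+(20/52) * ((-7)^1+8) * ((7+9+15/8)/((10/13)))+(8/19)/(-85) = 12245030381/887991600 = 13.79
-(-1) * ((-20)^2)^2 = 160000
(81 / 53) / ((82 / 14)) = 567 / 2173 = 0.26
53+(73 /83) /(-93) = 409034 /7719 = 52.99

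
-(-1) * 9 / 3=3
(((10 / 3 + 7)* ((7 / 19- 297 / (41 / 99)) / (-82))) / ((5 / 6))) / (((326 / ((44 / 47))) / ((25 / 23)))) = 1904041700 / 5627747617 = 0.34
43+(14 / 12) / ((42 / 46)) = 797 / 18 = 44.28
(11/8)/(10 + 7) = 11/136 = 0.08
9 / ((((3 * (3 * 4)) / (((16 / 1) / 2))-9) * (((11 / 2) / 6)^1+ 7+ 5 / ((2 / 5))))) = -24 / 245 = -0.10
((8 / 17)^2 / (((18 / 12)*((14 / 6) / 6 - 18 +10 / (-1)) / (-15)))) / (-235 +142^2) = 0.00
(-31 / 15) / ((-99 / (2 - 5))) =-31 / 495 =-0.06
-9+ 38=29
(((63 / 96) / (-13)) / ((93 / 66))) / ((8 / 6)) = -693 / 25792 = -0.03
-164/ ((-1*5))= 164/ 5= 32.80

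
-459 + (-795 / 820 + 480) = 3285 / 164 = 20.03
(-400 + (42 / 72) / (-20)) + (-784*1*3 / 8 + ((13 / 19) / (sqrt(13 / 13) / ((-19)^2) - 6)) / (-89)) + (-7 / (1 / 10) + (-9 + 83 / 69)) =-164185883609 / 212724240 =-771.82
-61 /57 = -1.07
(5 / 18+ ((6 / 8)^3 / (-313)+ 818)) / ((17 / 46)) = 3393084683 / 1532448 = 2214.16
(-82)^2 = 6724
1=1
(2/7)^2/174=2/4263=0.00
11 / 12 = 0.92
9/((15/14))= 42/5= 8.40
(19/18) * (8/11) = 76/99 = 0.77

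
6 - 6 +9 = 9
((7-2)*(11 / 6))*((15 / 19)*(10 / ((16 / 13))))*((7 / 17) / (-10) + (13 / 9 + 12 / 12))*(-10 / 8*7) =-460084625 / 372096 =-1236.47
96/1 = 96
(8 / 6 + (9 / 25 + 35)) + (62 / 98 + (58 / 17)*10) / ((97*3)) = 223088027 / 6060075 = 36.81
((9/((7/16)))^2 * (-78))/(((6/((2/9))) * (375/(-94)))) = 1876992/6125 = 306.45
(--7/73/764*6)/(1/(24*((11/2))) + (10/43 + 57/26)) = 774774/2502559355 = 0.00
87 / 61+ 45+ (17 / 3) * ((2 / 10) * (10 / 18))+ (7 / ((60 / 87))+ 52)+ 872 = 32320921 / 32940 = 981.21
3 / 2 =1.50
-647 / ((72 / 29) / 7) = -1824.18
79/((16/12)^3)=2133/64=33.33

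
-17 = -17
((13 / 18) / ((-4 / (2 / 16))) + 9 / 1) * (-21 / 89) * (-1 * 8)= 36197 / 2136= 16.95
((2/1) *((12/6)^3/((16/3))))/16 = 0.19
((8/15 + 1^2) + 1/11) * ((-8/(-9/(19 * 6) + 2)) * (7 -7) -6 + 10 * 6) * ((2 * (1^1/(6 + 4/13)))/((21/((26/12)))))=45292/15785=2.87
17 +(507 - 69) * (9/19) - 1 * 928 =-13367/19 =-703.53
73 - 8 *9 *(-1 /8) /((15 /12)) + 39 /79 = 31874 /395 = 80.69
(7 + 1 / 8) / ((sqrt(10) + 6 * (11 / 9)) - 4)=171 / 8 - 513 * sqrt(10) / 80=1.10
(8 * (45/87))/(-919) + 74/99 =1960294/2638449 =0.74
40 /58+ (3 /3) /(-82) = 1611 /2378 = 0.68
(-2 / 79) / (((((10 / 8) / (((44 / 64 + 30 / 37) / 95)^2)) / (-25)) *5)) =786769 / 31234008800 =0.00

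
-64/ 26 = -2.46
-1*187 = -187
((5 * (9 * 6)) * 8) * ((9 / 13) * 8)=155520 / 13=11963.08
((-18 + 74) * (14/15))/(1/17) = 13328/15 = 888.53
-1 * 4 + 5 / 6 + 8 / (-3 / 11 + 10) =-1505 / 642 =-2.34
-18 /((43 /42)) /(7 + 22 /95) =-23940 /9847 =-2.43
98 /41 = 2.39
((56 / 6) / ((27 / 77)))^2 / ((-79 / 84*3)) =-130153408 / 518319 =-251.11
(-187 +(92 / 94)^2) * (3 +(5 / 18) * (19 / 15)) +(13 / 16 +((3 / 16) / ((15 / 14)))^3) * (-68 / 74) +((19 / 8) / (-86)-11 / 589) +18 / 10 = -41240954075045433 / 66241654112000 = -622.58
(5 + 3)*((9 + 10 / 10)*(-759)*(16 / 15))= -64768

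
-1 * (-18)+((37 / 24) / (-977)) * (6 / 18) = 1266155 / 70344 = 18.00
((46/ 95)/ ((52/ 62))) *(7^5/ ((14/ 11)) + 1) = 18832469/ 2470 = 7624.48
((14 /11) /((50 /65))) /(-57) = -91 /3135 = -0.03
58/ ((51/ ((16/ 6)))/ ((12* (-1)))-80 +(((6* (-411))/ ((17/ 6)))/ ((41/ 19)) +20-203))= -1293632/ 14897467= -0.09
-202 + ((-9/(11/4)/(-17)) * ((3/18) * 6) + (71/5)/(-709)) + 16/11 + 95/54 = -198.61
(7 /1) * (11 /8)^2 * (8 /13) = 847 /104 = 8.14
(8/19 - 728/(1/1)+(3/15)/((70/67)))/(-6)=4837127/39900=121.23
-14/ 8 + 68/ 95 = -393/ 380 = -1.03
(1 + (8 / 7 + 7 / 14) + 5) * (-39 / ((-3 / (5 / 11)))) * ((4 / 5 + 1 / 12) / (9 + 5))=73723 / 25872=2.85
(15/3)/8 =5/8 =0.62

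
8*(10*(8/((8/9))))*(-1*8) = -5760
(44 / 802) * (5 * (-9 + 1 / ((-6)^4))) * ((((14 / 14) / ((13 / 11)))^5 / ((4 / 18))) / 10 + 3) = -1014671004809 / 128639657952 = -7.89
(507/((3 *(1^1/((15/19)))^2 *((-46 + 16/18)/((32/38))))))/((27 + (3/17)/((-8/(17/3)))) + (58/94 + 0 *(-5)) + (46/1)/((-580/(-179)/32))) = -1715688000/420381614527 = -0.00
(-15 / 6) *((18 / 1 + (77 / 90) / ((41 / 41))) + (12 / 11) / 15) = -18739 / 396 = -47.32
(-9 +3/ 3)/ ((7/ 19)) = -152/ 7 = -21.71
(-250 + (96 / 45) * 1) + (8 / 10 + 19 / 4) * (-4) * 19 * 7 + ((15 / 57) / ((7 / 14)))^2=-17329027 / 5415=-3200.19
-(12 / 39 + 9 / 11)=-161 / 143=-1.13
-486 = -486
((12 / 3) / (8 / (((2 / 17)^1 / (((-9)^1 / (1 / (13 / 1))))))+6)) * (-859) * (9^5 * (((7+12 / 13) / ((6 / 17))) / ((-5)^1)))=-9868459149 / 86125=-114582.98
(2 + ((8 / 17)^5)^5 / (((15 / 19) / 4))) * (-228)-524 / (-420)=-275541692894657184441237414226740821 / 605915878296582249788654849060985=-454.75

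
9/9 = 1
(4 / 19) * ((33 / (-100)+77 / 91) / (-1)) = -0.11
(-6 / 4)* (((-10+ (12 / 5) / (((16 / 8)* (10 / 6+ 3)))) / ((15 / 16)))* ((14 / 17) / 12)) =1364 / 1275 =1.07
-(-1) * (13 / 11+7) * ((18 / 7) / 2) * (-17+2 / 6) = -13500 / 77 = -175.32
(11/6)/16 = 11/96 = 0.11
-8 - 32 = -40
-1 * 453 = -453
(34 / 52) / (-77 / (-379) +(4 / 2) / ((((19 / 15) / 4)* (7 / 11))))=856919 / 13273546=0.06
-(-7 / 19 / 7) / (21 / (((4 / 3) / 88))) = 1 / 26334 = 0.00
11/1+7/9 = 106/9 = 11.78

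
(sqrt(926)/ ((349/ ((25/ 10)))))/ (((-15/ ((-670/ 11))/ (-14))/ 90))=-140700 * sqrt(926)/ 3839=-1115.27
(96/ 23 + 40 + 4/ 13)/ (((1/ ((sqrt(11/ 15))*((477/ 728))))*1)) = 15105*sqrt(165)/ 7774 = 24.96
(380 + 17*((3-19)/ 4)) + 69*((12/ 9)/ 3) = 1028/ 3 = 342.67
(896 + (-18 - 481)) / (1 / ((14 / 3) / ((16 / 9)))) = 8337 / 8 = 1042.12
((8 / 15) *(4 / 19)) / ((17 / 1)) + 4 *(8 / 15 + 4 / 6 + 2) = 62048 / 4845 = 12.81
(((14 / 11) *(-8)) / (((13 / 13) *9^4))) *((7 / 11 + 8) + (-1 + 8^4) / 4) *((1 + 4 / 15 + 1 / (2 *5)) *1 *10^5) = -521479000000 / 2381643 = -218957.67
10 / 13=0.77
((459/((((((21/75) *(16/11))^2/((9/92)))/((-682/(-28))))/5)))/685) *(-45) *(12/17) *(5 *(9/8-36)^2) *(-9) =2963334853696078125/35415425024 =83673564.60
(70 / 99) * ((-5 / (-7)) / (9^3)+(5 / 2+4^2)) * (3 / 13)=944105 / 312741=3.02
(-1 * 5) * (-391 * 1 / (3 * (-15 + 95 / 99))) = -46.41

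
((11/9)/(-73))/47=-0.00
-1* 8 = -8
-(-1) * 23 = 23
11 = 11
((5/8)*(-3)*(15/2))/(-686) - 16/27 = -169541/296352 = -0.57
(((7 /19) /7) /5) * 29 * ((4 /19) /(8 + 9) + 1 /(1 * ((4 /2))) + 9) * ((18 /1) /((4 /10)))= 1603845 /12274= 130.67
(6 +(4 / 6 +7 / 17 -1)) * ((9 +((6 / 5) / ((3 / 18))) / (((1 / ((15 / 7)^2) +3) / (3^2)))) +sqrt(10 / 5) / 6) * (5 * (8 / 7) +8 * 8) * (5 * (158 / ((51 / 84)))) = 239022400 * sqrt(2) / 2601 +840402758400 / 52309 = 16196082.73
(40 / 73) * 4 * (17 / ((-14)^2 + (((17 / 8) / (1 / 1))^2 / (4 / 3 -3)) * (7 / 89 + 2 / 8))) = 0.19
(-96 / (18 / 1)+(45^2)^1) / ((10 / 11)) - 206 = 60469 / 30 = 2015.63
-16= -16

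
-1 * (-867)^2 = -751689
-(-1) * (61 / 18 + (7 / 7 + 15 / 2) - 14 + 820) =7361 / 9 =817.89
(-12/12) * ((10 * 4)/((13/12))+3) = -519/13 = -39.92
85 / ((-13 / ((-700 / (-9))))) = -59500 / 117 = -508.55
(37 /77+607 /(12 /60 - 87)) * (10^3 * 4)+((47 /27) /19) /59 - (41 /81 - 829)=-5466618047117 /216741987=-25221.78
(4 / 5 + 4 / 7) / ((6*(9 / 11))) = 88 / 315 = 0.28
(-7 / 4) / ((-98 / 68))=17 / 14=1.21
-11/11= -1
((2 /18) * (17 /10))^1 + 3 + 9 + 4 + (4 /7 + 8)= 15599 /630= 24.76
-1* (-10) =10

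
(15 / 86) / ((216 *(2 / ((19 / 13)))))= 95 / 160992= 0.00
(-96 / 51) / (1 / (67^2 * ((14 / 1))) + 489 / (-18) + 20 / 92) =34690992 / 496663789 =0.07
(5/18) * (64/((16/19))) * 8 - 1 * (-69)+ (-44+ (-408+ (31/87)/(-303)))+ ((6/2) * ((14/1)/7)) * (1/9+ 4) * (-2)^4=4759594/26361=180.55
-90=-90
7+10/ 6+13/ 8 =247/ 24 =10.29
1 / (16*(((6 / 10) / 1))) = 5 / 48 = 0.10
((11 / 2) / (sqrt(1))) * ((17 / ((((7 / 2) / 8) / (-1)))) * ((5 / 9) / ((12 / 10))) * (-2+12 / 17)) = 24200 / 189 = 128.04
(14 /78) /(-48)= -7 /1872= -0.00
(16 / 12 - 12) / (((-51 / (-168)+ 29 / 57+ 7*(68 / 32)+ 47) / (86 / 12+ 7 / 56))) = -372400 / 300147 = -1.24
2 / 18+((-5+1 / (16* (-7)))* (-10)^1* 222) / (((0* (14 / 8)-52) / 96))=-16813079 / 819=-20528.79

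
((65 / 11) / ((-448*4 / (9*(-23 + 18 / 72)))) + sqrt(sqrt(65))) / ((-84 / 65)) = -2.72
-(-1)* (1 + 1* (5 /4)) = 9 /4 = 2.25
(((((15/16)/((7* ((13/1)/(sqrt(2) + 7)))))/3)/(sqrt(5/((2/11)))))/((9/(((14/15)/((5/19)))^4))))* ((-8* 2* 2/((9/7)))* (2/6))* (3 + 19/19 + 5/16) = 14393433166* sqrt(110)* (-7 - sqrt(2))/366493359375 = -3.47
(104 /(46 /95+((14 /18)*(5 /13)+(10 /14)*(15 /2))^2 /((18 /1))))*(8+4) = 5725830539520 /10376381807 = 551.81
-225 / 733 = -0.31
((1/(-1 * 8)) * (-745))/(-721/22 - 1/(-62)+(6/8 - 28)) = -254045/163698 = -1.55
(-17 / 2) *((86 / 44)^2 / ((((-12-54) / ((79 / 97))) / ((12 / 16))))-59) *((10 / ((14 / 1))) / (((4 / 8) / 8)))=20731507395 / 3614996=5734.86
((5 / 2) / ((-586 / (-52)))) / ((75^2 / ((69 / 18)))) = 299 / 1977750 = 0.00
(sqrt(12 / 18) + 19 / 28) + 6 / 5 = sqrt(6) / 3 + 263 / 140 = 2.70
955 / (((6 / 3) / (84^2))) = 3369240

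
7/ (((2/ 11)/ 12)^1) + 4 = 466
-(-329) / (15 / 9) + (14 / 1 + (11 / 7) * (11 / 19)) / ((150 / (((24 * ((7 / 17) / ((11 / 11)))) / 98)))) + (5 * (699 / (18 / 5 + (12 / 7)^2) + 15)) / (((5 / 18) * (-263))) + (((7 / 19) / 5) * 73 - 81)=1050687042982 / 9261564725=113.45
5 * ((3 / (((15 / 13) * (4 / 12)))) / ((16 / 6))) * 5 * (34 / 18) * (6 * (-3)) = -9945 / 4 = -2486.25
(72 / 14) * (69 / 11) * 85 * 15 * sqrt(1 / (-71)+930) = 3167100 * sqrt(4688059) / 5467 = 1254322.57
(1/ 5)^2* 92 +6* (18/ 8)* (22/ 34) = 10553/ 850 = 12.42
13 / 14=0.93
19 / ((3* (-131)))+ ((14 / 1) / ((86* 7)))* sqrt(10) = -19 / 393+ sqrt(10) / 43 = 0.03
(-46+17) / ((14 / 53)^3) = -4317433 / 2744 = -1573.41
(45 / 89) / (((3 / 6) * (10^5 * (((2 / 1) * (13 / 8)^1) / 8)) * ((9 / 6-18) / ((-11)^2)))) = -132 / 723125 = -0.00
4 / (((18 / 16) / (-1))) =-32 / 9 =-3.56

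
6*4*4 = 96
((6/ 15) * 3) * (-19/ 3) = -38/ 5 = -7.60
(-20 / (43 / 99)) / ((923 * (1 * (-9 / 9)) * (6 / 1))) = 330 / 39689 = 0.01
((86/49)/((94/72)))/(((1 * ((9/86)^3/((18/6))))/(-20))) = -4376065280/62181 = -70376.24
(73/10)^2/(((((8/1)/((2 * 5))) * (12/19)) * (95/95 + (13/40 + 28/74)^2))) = 693063095/9822243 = 70.56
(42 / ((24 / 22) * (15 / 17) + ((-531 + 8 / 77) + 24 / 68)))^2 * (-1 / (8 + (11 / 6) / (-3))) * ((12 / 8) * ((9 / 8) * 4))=-52463361258 / 9130551741979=-0.01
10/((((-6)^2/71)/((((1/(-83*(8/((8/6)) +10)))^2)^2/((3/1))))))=355/167952340353024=0.00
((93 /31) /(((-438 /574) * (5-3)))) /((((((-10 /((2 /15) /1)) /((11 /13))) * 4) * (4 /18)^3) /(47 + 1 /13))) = 23.78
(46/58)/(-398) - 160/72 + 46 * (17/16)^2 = 330451525/6648192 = 49.71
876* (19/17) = 979.06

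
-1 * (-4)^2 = -16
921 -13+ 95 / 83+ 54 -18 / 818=963.12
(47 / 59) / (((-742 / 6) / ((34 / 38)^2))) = -40749 / 7901929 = -0.01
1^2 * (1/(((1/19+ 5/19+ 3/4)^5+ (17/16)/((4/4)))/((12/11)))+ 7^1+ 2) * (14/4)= 4496264749893/135977162486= 33.07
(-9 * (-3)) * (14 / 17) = 378 / 17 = 22.24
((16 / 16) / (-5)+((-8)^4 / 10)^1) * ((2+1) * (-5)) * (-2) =12282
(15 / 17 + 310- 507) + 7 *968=111858 / 17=6579.88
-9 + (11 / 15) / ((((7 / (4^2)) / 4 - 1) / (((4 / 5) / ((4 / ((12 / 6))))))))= -9.33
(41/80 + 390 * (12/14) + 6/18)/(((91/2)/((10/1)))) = 563021/7644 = 73.66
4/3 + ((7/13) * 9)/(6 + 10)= 1021/624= 1.64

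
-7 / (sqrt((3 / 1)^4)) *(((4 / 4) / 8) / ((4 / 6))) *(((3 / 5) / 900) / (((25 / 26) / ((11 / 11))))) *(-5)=91 / 180000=0.00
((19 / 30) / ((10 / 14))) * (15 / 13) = 133 / 130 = 1.02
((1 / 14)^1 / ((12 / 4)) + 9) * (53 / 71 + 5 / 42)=978199 / 125244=7.81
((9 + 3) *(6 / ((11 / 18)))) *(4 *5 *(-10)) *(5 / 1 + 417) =-109382400 / 11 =-9943854.55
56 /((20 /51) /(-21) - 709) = -59976 /759359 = -0.08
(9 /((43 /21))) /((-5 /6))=-1134 /215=-5.27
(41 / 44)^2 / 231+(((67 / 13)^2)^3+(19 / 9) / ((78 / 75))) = 121376477342020099 / 6475878641232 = 18742.86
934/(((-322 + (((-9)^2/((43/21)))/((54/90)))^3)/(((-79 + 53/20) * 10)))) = -56697157263/22759931621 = -2.49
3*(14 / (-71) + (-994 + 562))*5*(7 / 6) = -7563.45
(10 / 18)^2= 25 / 81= 0.31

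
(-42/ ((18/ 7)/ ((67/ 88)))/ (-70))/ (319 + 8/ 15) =469/ 843568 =0.00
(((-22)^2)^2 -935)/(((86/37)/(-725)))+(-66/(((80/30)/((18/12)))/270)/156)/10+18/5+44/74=-240840009928627/3309280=-72777162.99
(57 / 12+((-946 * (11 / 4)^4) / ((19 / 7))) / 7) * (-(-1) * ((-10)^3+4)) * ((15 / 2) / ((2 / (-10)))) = -129112245675 / 1216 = -106177833.61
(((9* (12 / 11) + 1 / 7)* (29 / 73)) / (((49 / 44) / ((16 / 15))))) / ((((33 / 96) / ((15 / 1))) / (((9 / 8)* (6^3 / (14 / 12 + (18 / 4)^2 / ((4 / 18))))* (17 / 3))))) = 1505457487872 / 610075235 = 2467.66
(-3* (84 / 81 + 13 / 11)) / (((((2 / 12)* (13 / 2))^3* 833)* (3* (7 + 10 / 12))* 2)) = -126528 / 946162217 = -0.00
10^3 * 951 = 951000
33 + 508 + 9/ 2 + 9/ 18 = 546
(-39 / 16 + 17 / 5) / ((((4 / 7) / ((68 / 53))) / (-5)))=-9163 / 848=-10.81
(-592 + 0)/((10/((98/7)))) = -4144/5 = -828.80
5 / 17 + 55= 940 / 17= 55.29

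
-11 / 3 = -3.67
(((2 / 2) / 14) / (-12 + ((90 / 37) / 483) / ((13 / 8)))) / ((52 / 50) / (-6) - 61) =7475 / 76801632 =0.00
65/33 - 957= -31516/33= -955.03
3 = 3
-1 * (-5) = 5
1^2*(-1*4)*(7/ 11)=-28/ 11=-2.55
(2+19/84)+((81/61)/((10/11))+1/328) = 3.69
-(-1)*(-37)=-37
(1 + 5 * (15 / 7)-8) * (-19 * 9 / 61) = -4446 / 427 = -10.41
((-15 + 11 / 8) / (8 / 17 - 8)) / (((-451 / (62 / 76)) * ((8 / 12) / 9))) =-1550961 / 35098624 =-0.04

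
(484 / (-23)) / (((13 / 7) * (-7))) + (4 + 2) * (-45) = -80246 / 299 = -268.38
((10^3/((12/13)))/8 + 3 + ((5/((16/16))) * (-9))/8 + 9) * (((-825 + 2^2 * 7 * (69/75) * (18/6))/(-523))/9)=7068031/313800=22.52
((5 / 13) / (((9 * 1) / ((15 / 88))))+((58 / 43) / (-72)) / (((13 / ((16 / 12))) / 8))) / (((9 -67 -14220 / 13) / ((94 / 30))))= 504827 / 22947954480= 0.00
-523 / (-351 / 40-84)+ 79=314089 / 3711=84.64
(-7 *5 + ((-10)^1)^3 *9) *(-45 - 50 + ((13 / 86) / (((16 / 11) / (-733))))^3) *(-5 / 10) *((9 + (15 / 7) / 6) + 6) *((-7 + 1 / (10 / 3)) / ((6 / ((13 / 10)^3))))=102130420132636837855849 / 1357171916800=75252382449.41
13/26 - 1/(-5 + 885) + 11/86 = 23717/37840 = 0.63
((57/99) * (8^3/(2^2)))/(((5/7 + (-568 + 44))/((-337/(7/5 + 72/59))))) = 1692440960/93439467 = 18.11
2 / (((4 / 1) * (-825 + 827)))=1 / 4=0.25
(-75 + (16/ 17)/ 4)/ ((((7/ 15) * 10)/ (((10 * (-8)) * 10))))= 1525200/ 119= 12816.81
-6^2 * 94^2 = -318096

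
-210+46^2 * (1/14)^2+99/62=-600331/3038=-197.61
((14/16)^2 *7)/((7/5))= 245/64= 3.83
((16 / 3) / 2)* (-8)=-64 / 3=-21.33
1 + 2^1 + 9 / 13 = 48 / 13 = 3.69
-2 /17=-0.12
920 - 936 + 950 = 934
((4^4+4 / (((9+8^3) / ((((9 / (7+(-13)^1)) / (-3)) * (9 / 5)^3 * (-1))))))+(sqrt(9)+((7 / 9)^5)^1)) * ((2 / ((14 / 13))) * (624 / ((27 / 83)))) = 223760968251357056 / 242270665875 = 923599.10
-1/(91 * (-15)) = 1/1365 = 0.00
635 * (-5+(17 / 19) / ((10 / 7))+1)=-81407 / 38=-2142.29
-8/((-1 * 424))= 0.02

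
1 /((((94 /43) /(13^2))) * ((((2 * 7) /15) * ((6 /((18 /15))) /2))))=21801 /658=33.13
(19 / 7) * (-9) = -171 / 7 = -24.43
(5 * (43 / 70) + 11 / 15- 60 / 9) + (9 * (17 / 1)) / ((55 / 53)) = 333967 / 2310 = 144.57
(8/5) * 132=1056/5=211.20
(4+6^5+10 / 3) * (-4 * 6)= -186800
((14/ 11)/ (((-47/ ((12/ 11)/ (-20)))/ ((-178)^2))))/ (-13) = -1330728/ 369655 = -3.60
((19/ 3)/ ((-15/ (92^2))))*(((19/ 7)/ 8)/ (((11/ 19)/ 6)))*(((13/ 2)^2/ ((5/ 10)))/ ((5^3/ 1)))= -1226402918/ 144375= -8494.57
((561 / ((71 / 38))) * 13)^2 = 76803253956 / 5041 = 15235717.90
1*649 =649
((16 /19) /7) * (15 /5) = 48 /133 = 0.36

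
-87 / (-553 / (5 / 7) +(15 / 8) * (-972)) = 870 / 25967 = 0.03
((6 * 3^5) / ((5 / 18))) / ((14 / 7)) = 13122 / 5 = 2624.40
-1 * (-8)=8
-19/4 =-4.75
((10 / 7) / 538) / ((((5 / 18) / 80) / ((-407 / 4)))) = -146520 / 1883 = -77.81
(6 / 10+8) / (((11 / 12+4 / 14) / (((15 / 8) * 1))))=2709 / 202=13.41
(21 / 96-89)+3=-2745 / 32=-85.78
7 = 7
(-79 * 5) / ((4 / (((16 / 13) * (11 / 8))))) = -4345 / 26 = -167.12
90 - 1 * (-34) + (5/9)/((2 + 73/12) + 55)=281624/2271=124.01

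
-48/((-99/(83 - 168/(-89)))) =120880/2937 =41.16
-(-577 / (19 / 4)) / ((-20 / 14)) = -8078 / 95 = -85.03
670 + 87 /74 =49667 /74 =671.18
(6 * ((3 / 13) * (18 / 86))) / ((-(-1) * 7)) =162 / 3913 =0.04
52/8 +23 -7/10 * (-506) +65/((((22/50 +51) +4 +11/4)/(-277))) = 4322503/58190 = 74.28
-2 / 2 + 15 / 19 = -4 / 19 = -0.21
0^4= 0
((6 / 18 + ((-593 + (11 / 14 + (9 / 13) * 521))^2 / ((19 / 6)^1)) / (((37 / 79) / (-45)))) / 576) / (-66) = 56807967331069 / 1327870672128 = 42.78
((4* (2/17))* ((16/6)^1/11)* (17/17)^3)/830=32/232815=0.00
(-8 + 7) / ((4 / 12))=-3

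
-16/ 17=-0.94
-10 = -10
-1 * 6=-6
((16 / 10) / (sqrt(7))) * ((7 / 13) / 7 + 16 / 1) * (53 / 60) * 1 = 22154 * sqrt(7) / 6825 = 8.59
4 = 4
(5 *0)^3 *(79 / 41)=0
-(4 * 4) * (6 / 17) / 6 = -16 / 17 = -0.94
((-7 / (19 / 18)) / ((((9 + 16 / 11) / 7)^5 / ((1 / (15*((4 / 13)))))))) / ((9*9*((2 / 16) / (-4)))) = 3941077732592 / 51591311859375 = 0.08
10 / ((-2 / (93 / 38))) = -465 / 38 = -12.24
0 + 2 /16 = 1 /8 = 0.12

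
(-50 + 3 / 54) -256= -5507 / 18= -305.94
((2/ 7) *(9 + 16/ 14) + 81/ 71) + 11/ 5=108524/ 17395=6.24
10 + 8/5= 58/5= 11.60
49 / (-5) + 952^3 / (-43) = -4314009147 / 215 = -20065158.82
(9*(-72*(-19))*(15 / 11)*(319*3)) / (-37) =-16067160 / 37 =-434247.57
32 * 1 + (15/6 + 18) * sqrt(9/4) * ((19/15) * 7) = 6093/20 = 304.65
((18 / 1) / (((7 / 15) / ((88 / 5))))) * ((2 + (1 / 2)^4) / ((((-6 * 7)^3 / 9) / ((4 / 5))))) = -0.14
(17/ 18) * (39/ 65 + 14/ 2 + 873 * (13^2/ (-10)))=-2506837/ 180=-13926.87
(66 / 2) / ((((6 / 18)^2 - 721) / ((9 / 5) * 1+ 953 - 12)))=-43.16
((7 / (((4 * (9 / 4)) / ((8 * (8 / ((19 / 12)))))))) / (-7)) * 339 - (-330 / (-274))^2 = -543466907 / 356611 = -1523.98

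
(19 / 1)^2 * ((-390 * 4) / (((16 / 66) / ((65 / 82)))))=-1841430.18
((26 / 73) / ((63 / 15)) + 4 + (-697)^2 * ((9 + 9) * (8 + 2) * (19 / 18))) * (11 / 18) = 778258765306 / 13797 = 56407825.27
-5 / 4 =-1.25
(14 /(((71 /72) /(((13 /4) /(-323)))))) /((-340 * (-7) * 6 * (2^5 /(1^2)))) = -0.00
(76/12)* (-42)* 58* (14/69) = -3130.32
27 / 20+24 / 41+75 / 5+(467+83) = 464887 / 820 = 566.94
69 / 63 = 23 / 21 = 1.10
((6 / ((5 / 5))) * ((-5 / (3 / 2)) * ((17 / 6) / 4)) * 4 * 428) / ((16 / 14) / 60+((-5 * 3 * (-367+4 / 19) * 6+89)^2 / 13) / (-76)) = 69868517600 / 3194556031213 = 0.02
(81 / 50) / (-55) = -81 / 2750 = -0.03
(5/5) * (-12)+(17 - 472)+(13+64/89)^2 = -2208266/7921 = -278.79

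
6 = 6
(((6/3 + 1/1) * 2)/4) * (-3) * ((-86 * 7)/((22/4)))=5418/11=492.55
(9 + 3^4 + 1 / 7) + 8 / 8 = 91.14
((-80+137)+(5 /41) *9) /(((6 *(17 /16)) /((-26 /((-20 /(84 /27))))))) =1156064 /31365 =36.86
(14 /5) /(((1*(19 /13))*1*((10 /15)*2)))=1.44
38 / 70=19 / 35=0.54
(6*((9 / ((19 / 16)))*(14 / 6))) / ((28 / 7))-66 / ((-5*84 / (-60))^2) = 23442 / 931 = 25.18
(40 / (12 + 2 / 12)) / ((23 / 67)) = 16080 / 1679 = 9.58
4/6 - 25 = -73/3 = -24.33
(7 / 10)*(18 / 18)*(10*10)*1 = 70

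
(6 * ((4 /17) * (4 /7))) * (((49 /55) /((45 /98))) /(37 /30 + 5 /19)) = 834176 /797555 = 1.05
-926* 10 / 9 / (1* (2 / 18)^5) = -60754860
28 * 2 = 56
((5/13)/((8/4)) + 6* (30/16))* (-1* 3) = -1785/52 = -34.33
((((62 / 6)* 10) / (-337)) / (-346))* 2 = 310 / 174903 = 0.00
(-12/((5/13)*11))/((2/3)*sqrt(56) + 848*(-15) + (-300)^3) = 117*sqrt(14)/22574692855637230 + 33862374/322495612223389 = 0.00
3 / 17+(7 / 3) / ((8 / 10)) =631 / 204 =3.09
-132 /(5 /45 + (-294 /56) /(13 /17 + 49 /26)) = 70.57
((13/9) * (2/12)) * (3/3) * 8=52/27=1.93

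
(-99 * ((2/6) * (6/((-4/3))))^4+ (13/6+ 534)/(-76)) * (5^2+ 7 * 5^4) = -127467175/57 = -2236266.23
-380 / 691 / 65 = -76 / 8983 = -0.01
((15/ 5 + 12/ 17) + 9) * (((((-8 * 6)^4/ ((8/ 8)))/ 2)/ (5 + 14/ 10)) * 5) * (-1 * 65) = -29113344000/ 17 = -1712549647.06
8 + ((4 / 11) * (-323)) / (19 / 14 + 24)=13152 / 3905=3.37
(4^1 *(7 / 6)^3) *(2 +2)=686 / 27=25.41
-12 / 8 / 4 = -3 / 8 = -0.38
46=46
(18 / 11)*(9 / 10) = 81 / 55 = 1.47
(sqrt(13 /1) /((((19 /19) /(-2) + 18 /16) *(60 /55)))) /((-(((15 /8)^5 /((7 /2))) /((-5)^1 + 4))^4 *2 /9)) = -1903113116135714717696 *sqrt(13) /554209455013275146484375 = -0.01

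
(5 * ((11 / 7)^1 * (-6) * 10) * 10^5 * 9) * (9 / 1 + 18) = -11455714285.71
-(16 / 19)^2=-256 / 361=-0.71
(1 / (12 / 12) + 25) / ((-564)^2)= 13 / 159048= 0.00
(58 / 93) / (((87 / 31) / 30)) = 20 / 3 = 6.67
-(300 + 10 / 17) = -5110 / 17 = -300.59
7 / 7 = 1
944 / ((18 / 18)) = 944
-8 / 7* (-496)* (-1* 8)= -31744 / 7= -4534.86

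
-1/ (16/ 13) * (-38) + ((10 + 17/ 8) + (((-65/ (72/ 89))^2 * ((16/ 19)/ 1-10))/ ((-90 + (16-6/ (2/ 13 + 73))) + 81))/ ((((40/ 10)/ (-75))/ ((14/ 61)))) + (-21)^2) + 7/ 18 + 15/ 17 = 54550068905911/ 1464011712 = 37260.68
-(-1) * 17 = 17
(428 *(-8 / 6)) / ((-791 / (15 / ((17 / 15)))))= 128400 / 13447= 9.55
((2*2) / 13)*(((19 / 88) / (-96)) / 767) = -19 / 21058752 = -0.00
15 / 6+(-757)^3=-867596181 / 2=-433798090.50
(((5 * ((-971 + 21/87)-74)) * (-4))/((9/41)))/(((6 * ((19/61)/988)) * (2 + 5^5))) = 39403154960/2448441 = 16093.16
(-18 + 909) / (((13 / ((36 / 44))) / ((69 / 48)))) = 16767 / 208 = 80.61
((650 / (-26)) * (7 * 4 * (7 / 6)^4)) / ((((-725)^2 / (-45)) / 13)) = 218491 / 151380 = 1.44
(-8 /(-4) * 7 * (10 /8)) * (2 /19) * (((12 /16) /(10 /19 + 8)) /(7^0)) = 35 /216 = 0.16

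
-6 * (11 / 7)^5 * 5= -4831530 / 16807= -287.47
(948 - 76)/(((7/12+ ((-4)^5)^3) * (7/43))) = -4128/827470763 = -0.00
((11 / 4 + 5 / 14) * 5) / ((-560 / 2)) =-87 / 1568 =-0.06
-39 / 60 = -13 / 20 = -0.65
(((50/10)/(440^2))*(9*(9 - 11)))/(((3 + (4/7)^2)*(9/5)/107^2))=-561001/631136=-0.89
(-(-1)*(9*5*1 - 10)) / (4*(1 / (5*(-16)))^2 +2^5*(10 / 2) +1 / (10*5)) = 56000 / 256033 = 0.22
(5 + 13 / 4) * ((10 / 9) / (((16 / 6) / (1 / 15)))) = 11 / 48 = 0.23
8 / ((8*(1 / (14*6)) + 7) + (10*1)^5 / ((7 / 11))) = 168 / 3300149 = 0.00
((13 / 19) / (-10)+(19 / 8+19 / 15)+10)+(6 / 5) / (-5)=151999 / 11400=13.33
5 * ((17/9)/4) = 85/36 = 2.36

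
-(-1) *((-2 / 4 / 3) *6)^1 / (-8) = 1 / 8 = 0.12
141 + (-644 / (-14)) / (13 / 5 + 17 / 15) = 4293 / 28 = 153.32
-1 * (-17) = 17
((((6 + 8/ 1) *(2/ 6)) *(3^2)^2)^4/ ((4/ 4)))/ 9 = 2268426384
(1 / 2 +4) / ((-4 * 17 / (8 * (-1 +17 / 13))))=-36 / 221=-0.16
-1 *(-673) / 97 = 673 / 97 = 6.94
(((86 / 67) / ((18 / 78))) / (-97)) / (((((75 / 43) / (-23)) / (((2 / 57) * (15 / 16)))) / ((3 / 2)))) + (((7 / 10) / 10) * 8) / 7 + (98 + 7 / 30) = 2428887161 / 24696200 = 98.35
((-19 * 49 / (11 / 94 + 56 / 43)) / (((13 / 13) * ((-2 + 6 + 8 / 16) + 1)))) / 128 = -1881551 / 2019424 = -0.93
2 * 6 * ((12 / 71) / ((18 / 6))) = 48 / 71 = 0.68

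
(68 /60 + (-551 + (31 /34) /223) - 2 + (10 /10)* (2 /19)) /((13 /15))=-1192275829 /1872754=-636.64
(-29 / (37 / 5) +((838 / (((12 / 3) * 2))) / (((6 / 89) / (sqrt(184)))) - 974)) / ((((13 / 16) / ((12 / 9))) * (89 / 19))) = -14666176 / 42809 +127376 * sqrt(46) / 117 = 7041.22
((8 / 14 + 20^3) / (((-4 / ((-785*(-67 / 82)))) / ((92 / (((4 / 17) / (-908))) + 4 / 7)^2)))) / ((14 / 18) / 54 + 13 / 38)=-5249564692967786076465840 / 11573849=-453571209799590963.77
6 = 6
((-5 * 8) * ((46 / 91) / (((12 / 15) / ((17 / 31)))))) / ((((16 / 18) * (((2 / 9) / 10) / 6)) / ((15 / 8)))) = -178149375 / 22568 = -7893.89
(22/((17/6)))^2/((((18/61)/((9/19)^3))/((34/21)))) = 28697328/816221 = 35.16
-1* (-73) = 73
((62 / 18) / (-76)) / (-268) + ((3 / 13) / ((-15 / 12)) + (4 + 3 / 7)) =353989577 / 83406960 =4.24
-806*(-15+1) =11284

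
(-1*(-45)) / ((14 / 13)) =585 / 14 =41.79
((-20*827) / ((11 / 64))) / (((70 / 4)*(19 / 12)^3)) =-1385.38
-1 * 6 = -6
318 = 318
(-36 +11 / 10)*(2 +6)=-1396 / 5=-279.20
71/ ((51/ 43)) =59.86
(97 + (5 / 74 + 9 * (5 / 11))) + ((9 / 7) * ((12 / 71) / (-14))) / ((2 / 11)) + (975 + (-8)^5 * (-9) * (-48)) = -40084779651167 / 2831906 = -14154699.93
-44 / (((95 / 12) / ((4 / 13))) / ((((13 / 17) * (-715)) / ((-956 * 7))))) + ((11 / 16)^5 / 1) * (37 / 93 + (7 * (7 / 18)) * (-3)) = -140482228593949 / 105392891756544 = -1.33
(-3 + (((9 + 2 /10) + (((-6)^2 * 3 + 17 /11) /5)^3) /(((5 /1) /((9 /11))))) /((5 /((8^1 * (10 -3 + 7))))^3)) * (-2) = -1771443878186274 /45753125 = -38717440.14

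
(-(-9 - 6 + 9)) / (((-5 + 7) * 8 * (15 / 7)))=7 / 40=0.18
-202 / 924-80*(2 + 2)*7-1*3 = -1036367 / 462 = -2243.22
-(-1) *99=99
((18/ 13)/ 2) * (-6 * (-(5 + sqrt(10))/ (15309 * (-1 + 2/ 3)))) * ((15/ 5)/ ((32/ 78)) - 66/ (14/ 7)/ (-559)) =-109885/ 3662568 - 21977 * sqrt(10)/ 3662568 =-0.05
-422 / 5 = -84.40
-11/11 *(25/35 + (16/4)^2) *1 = -117/7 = -16.71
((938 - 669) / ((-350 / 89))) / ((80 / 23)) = -550643 / 28000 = -19.67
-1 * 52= -52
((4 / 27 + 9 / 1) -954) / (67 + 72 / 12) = -25511 / 1971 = -12.94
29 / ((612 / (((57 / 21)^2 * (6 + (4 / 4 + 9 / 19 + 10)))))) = 45733 / 7497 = 6.10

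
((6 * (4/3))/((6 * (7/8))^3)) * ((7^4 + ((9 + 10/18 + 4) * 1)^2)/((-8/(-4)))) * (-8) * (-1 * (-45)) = -2143897600/83349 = -25721.94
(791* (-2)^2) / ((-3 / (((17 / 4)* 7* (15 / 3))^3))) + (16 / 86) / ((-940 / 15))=-336739214268913 / 97008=-3471252002.61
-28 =-28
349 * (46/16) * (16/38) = 8027/19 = 422.47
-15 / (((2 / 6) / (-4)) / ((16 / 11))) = 2880 / 11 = 261.82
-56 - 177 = -233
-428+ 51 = -377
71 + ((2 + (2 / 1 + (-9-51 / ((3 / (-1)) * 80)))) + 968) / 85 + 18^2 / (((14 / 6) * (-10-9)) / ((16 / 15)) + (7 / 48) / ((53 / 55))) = 1067519883 / 14327600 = 74.51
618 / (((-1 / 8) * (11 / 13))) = -64272 / 11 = -5842.91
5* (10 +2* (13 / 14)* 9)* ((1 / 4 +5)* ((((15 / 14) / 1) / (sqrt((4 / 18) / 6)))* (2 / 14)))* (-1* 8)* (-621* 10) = 783857250* sqrt(3) / 49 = 27707767.00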